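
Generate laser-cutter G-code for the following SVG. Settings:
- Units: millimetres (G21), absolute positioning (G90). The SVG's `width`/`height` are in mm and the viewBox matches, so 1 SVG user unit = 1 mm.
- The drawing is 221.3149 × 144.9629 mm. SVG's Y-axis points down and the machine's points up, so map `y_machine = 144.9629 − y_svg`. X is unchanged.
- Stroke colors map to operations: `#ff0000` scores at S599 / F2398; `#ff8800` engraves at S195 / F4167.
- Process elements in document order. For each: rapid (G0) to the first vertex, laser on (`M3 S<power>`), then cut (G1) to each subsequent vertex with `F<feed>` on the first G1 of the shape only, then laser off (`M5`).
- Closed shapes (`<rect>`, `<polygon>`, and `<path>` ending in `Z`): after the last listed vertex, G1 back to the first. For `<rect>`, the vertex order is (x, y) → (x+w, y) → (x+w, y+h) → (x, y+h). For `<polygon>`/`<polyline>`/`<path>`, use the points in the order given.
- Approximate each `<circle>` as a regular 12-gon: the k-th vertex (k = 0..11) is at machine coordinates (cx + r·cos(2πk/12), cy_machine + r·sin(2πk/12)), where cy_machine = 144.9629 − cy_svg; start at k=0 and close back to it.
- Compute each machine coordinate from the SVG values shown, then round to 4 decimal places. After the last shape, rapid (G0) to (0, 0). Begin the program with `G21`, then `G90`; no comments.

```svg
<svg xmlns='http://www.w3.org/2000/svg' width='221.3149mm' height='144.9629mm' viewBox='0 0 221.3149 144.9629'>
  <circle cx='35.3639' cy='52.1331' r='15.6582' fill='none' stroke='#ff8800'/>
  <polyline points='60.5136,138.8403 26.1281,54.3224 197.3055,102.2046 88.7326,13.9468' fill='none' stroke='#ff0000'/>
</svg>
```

G21
G90
G0 X51.0221 Y92.8298
M3 S195
G1 X48.9243 Y100.6589 F4167
G1 X43.1930 Y106.3902
G1 X35.3639 Y108.4880
G1 X27.5348 Y106.3902
G1 X21.8035 Y100.6589
G1 X19.7057 Y92.8298
G1 X21.8035 Y85.0007
G1 X27.5348 Y79.2694
G1 X35.3639 Y77.1716
G1 X43.1930 Y79.2694
G1 X48.9243 Y85.0007
G1 X51.0221 Y92.8298
M5
G0 X60.5136 Y6.1226
M3 S599
G1 X26.1281 Y90.6405 F2398
G1 X197.3055 Y42.7583
G1 X88.7326 Y131.0161
M5
G0 X0.0000 Y0.0000

1 u = 1 mm; y_m = 144.9629 − y.

[1] `<circle>` circle, #ff8800→engrave S195 F4167: (51.0221,92.8298) → (48.9243,100.6589) → (43.1930,106.3902) → (35.3639,108.4880) → (27.5348,106.3902) → (21.8035,100.6589) → (19.7057,92.8298) → (21.8035,85.0007) → (27.5348,79.2694) → (35.3639,77.1716) → (43.1930,79.2694) → (48.9243,85.0007) → (51.0221,92.8298) (closed)

[2] `<polyline>` open polyline, #ff0000→score S599 F2398: (60.5136,6.1226) → (26.1281,90.6405) → (197.3055,42.7583) → (88.7326,131.0161)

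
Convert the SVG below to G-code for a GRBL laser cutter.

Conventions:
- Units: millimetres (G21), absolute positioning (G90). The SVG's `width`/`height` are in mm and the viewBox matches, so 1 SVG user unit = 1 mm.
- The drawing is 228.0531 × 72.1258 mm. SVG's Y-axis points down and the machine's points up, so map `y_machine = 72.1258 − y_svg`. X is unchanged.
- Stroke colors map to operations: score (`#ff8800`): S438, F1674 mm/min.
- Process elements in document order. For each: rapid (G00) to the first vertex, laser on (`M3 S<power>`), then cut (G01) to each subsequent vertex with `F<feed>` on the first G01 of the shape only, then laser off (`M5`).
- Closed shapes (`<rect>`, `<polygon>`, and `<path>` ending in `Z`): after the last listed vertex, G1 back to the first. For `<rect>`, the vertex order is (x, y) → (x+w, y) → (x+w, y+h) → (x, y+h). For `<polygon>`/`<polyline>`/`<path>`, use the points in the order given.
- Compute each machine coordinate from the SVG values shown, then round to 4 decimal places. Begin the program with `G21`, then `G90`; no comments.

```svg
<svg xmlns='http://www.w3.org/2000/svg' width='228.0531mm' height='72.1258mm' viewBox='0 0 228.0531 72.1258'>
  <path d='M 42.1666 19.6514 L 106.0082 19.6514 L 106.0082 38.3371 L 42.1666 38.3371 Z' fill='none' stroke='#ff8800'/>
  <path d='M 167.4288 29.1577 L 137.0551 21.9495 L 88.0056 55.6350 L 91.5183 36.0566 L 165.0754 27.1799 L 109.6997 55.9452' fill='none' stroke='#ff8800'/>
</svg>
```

G21
G90
G00 X42.1666 Y52.4744
M3 S438
G01 X106.0082 Y52.4744 F1674
G01 X106.0082 Y33.7887
G01 X42.1666 Y33.7887
G01 X42.1666 Y52.4744
M5
G00 X167.4288 Y42.9681
M3 S438
G01 X137.0551 Y50.1763 F1674
G01 X88.0056 Y16.4908
G01 X91.5183 Y36.0692
G01 X165.0754 Y44.9459
G01 X109.6997 Y16.1806
M5

Since the viewBox matches the mm dimensions, user units are millimetres directly. The only transform is the Y-flip y_m = 72.1258 − y_svg.

Shape 1 is a rectangle drawn with `<path>`. Its stroke #ff8800 means score at S438, F1674. After flipping Y the toolpath is (42.1666,52.4744) → (106.0082,52.4744) → (106.0082,33.7887) → (42.1666,33.7887) → (42.1666,52.4744), returning to the start.

Shape 2 is a open polyline drawn with `<path>`. Its stroke #ff8800 means score at S438, F1674. After flipping Y the toolpath is (167.4288,42.9681) → (137.0551,50.1763) → (88.0056,16.4908) → (91.5183,36.0692) → (165.0754,44.9459) → (109.6997,16.1806).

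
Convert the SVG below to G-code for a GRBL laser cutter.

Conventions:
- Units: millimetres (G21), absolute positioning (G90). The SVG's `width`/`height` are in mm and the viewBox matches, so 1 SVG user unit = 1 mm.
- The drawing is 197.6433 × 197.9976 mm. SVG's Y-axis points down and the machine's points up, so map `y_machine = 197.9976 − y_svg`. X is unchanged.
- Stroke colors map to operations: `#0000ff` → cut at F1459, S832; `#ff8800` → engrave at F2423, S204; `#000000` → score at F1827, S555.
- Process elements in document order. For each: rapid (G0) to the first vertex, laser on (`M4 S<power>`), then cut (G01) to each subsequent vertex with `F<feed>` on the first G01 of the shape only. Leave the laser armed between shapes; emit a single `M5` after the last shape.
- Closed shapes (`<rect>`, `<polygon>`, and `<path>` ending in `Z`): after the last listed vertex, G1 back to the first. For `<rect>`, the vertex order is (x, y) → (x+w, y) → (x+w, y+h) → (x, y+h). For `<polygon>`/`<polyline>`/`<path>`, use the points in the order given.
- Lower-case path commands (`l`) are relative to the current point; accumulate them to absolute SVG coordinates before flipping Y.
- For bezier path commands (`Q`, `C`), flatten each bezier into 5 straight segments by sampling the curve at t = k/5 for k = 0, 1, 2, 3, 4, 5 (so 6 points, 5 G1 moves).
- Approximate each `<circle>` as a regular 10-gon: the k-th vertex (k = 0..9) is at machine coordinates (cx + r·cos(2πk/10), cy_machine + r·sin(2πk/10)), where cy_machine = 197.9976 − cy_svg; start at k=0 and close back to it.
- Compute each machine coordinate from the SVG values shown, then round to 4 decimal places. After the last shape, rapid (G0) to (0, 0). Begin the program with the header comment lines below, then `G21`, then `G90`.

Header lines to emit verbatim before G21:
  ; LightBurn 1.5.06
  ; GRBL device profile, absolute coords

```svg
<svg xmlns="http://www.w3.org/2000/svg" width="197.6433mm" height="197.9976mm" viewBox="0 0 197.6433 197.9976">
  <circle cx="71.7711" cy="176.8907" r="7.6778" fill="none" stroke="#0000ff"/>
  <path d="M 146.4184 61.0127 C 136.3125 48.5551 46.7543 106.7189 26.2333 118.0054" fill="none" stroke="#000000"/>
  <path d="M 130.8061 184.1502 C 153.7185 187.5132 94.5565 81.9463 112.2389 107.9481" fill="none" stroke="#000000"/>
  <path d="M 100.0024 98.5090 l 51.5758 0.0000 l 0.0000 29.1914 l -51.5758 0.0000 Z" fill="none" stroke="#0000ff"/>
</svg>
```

; LightBurn 1.5.06
; GRBL device profile, absolute coords
G21
G90
G0 X79.4489 Y21.1069
M4 S832
G01 X77.9826 Y25.6198 F1459
G01 X74.1437 Y28.4089
G01 X69.3985 Y28.4089
G01 X65.5596 Y25.6198
G01 X64.0933 Y21.1069
G01 X65.5596 Y16.5940
G01 X69.3985 Y13.8049
G01 X74.1437 Y13.8049
G01 X77.9826 Y16.5940
G01 X79.4489 Y21.1069
G0 X146.4184 Y136.9849
M4 S555
G01 X132.0085 Y136.9249 F1827
G01 X105.6575 Y125.5557
G01 X74.4930 Y108.5172
G01 X45.6424 Y91.4494
G01 X26.2333 Y79.9922
G0 X130.8061 Y13.8474
M4 S555
G01 X135.9760 Y22.9772 F1827
G01 X129.0761 Y46.7062
G01 X117.7345 Y73.4906
G01 X109.5794 Y91.7863
G01 X112.2389 Y90.0495
G0 X100.0024 Y99.4886
M4 S832
G01 X151.5782 Y99.4886 F1459
G01 X151.5782 Y70.2972
G01 X100.0024 Y70.2972
G01 X100.0024 Y99.4886
M5
G0 X0.0000 Y0.0000

viewBox `0 0 197.6433 197.9976` with mm width/height → 1 unit = 1 mm. Flip: y_m = 197.9976 − y_svg.

**Shape 1** — `<circle>` circle, stroke `#0000ff` → cut (S832, F1459). Machine vertices: (79.4489,21.1069) → (77.9826,25.6198) → (74.1437,28.4089) → (69.3985,28.4089) → (65.5596,25.6198) → (64.0933,21.1069) → (65.5596,16.5940) → (69.3985,13.8049) → (74.1437,13.8049) → (77.9826,16.5940) → (79.4489,21.1069). Closed: final G1 returns to the first vertex.

**Shape 2** — `<path>` cubic bezier, stroke `#000000` → score (S555, F1827). Control points (SVG): P0=(146.4184,61.0127), P1=(136.3125,48.5551), P2=(46.7543,106.7189), P3=(26.2333,118.0054); sampled at t=k/5. Machine vertices: (146.4184,136.9849) → (132.0085,136.9249) → (105.6575,125.5557) → (74.4930,108.5172) → (45.6424,91.4494) → (26.2333,79.9922). Open path.

**Shape 3** — `<path>` cubic bezier, stroke `#000000` → score (S555, F1827). Control points (SVG): P0=(130.8061,184.1502), P1=(153.7185,187.5132), P2=(94.5565,81.9463), P3=(112.2389,107.9481); sampled at t=k/5. Machine vertices: (130.8061,13.8474) → (135.9760,22.9772) → (129.0761,46.7062) → (117.7345,73.4906) → (109.5794,91.7863) → (112.2389,90.0495). Open path.

**Shape 4** — `<path>` rectangle, stroke `#0000ff` → cut (S832, F1459). Machine vertices: (100.0024,99.4886) → (151.5782,99.4886) → (151.5782,70.2972) → (100.0024,70.2972) → (100.0024,99.4886). Closed: final G1 returns to the first vertex.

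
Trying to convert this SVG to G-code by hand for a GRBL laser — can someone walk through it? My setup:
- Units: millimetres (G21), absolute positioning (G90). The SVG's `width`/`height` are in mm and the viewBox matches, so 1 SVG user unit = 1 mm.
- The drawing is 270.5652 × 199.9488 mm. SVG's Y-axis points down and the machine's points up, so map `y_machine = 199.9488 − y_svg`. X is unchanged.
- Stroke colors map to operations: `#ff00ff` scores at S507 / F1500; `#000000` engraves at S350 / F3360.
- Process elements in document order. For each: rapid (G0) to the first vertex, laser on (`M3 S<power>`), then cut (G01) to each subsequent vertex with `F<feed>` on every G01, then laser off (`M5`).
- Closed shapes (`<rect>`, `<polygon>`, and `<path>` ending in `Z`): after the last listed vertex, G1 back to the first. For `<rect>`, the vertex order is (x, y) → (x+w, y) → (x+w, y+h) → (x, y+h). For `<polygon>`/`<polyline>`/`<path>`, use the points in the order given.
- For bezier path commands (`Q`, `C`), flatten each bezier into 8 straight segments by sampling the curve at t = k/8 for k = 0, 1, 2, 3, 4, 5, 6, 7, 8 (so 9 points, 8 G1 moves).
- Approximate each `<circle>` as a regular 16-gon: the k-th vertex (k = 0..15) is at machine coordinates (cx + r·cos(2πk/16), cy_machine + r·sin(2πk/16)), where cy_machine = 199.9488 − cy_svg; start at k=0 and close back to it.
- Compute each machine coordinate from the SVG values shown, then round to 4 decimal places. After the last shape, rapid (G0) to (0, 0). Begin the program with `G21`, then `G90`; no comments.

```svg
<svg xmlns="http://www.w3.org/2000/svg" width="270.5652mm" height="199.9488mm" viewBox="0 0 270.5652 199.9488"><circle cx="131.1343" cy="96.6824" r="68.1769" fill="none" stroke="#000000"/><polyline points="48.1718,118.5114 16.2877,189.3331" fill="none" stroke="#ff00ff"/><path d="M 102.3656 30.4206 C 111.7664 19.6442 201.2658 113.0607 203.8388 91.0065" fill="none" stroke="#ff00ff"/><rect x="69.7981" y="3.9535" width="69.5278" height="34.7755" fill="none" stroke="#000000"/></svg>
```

Since the viewBox matches the mm dimensions, user units are millimetres directly. The only transform is the Y-flip y_m = 199.9488 − y_svg.

Shape 1 is a circle drawn with `<circle>`. Its stroke #000000 means engrave at S350, F3360. After flipping Y the toolpath is (199.3112,103.2664) → (194.1215,129.3566) → (179.3426,151.4747) → (157.2245,166.2536) → (131.1343,171.4433) → (105.0441,166.2536) → (82.9260,151.4747) → (68.1471,129.3566) → (62.9574,103.2664) → (68.1471,77.1762) → (82.9260,55.0581) → (105.0441,40.2792) → (131.1343,35.0895) → (157.2245,40.2792) → (179.3426,55.0581) → (194.1215,77.1762) → (199.3112,103.2664), returning to the start.

Shape 2 is a line segment drawn with `<polyline>`. Its stroke #ff00ff means score at S507, F1500. After flipping Y the toolpath is (48.1718,81.4374) → (16.2877,10.6157).

Shape 3 is a cubic bezier drawn with `<path>`. Its stroke #ff00ff means score at S507, F1500. After flipping Y the toolpath is (102.3656,169.5282) → (109.3193,169.1143) → (121.8249,161.5066) → (137.9251,149.2791) → (155.6626,135.0061) → (173.0801,121.2617) → (188.2201,110.6202) → (199.1255,105.6556) → (203.8388,108.9423).

Shape 4 is a rectangle drawn with `<rect>`. Its stroke #000000 means engrave at S350, F3360. After flipping Y the toolpath is (69.7981,195.9953) → (139.3259,195.9953) → (139.3259,161.2198) → (69.7981,161.2198) → (69.7981,195.9953), returning to the start.

G21
G90
G0 X199.3112 Y103.2664
M3 S350
G01 X194.1215 Y129.3566 F3360
G01 X179.3426 Y151.4747 F3360
G01 X157.2245 Y166.2536 F3360
G01 X131.1343 Y171.4433 F3360
G01 X105.0441 Y166.2536 F3360
G01 X82.9260 Y151.4747 F3360
G01 X68.1471 Y129.3566 F3360
G01 X62.9574 Y103.2664 F3360
G01 X68.1471 Y77.1762 F3360
G01 X82.9260 Y55.0581 F3360
G01 X105.0441 Y40.2792 F3360
G01 X131.1343 Y35.0895 F3360
G01 X157.2245 Y40.2792 F3360
G01 X179.3426 Y55.0581 F3360
G01 X194.1215 Y77.1762 F3360
G01 X199.3112 Y103.2664 F3360
M5
G0 X48.1718 Y81.4374
M3 S507
G01 X16.2877 Y10.6157 F1500
M5
G0 X102.3656 Y169.5282
M3 S507
G01 X109.3193 Y169.1143 F1500
G01 X121.8249 Y161.5066 F1500
G01 X137.9251 Y149.2791 F1500
G01 X155.6626 Y135.0061 F1500
G01 X173.0801 Y121.2617 F1500
G01 X188.2201 Y110.6202 F1500
G01 X199.1255 Y105.6556 F1500
G01 X203.8388 Y108.9423 F1500
M5
G0 X69.7981 Y195.9953
M3 S350
G01 X139.3259 Y195.9953 F3360
G01 X139.3259 Y161.2198 F3360
G01 X69.7981 Y161.2198 F3360
G01 X69.7981 Y195.9953 F3360
M5
G0 X0.0000 Y0.0000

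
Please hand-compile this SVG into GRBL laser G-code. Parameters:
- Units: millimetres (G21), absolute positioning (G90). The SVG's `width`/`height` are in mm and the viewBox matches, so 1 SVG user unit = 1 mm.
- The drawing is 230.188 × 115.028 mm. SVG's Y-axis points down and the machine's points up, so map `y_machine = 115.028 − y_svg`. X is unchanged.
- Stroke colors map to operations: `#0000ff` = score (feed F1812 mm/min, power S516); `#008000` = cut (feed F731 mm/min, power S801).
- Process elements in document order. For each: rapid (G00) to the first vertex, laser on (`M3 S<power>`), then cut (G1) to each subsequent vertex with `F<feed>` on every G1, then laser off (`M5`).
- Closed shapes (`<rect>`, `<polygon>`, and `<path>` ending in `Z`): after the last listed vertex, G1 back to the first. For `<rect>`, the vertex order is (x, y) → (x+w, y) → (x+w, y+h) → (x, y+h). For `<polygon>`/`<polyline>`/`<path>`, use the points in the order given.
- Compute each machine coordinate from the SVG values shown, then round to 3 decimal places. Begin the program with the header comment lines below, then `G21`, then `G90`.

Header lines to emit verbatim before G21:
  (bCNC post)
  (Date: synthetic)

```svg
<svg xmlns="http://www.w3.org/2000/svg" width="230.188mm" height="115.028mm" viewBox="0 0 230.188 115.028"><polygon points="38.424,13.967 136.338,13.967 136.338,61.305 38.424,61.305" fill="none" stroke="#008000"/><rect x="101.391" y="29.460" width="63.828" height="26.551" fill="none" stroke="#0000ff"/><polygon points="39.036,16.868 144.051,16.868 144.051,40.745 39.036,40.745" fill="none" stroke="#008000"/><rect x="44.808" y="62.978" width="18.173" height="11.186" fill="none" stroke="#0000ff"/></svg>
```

1 u = 1 mm; y_m = 115.028 − y.

[1] `<polygon>` rectangle, #008000→cut S801 F731: (38.424,101.061) → (136.338,101.061) → (136.338,53.723) → (38.424,53.723) → (38.424,101.061) (closed)

[2] `<rect>` rectangle, #0000ff→score S516 F1812: (101.391,85.568) → (165.219,85.568) → (165.219,59.017) → (101.391,59.017) → (101.391,85.568) (closed)

[3] `<polygon>` rectangle, #008000→cut S801 F731: (39.036,98.160) → (144.051,98.160) → (144.051,74.283) → (39.036,74.283) → (39.036,98.160) (closed)

[4] `<rect>` rectangle, #0000ff→score S516 F1812: (44.808,52.050) → (62.981,52.050) → (62.981,40.864) → (44.808,40.864) → (44.808,52.050) (closed)

(bCNC post)
(Date: synthetic)
G21
G90
G00 X38.424 Y101.061
M3 S801
G1 X136.338 Y101.061 F731
G1 X136.338 Y53.723 F731
G1 X38.424 Y53.723 F731
G1 X38.424 Y101.061 F731
M5
G00 X101.391 Y85.568
M3 S516
G1 X165.219 Y85.568 F1812
G1 X165.219 Y59.017 F1812
G1 X101.391 Y59.017 F1812
G1 X101.391 Y85.568 F1812
M5
G00 X39.036 Y98.160
M3 S801
G1 X144.051 Y98.160 F731
G1 X144.051 Y74.283 F731
G1 X39.036 Y74.283 F731
G1 X39.036 Y98.160 F731
M5
G00 X44.808 Y52.050
M3 S516
G1 X62.981 Y52.050 F1812
G1 X62.981 Y40.864 F1812
G1 X44.808 Y40.864 F1812
G1 X44.808 Y52.050 F1812
M5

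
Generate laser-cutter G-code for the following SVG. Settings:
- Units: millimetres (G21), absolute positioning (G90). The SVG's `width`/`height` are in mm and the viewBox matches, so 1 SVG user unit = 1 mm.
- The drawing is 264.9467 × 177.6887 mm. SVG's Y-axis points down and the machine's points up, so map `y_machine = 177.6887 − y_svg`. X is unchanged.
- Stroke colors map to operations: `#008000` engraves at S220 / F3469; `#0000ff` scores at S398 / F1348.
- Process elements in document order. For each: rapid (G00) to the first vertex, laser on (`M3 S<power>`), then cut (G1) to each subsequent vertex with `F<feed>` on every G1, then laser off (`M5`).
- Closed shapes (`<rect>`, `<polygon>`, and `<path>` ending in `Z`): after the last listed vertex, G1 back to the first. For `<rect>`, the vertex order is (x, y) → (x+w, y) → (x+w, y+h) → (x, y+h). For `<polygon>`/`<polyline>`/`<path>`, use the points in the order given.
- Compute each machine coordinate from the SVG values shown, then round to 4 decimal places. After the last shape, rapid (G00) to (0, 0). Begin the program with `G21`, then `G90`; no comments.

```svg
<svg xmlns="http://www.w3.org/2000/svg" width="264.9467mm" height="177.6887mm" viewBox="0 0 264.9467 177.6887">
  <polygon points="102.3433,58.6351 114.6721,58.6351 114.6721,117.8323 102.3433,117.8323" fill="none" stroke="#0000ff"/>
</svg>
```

1 u = 1 mm; y_m = 177.6887 − y.

[1] `<polygon>` rectangle, #0000ff→score S398 F1348: (102.3433,119.0536) → (114.6721,119.0536) → (114.6721,59.8564) → (102.3433,59.8564) → (102.3433,119.0536) (closed)

G21
G90
G00 X102.3433 Y119.0536
M3 S398
G1 X114.6721 Y119.0536 F1348
G1 X114.6721 Y59.8564 F1348
G1 X102.3433 Y59.8564 F1348
G1 X102.3433 Y119.0536 F1348
M5
G00 X0.0000 Y0.0000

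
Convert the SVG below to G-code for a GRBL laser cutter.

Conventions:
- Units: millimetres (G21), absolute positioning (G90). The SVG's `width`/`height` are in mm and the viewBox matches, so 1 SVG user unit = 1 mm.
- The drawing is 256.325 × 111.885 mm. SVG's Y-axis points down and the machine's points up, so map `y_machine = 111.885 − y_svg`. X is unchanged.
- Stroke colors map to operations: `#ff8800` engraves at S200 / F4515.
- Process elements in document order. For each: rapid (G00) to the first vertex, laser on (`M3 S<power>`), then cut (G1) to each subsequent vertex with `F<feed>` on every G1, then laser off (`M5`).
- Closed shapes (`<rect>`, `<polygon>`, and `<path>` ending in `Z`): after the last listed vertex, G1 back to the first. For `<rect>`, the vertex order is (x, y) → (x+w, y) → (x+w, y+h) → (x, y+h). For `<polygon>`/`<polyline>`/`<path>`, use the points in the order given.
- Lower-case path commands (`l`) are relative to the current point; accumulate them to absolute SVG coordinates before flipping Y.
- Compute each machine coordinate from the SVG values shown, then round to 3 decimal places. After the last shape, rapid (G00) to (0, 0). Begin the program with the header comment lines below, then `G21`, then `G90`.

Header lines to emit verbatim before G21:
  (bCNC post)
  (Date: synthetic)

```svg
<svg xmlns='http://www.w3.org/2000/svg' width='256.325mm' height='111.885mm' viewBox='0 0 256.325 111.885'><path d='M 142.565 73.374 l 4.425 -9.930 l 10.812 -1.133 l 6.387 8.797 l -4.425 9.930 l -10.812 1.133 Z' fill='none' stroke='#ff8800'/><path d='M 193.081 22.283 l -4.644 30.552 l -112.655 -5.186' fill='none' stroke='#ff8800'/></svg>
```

1 u = 1 mm; y_m = 111.885 − y.

[1] `<path>` regular polygon, #ff8800→engrave S200 F4515: (142.565,38.511) → (146.990,48.441) → (157.802,49.574) → (164.189,40.777) → (159.764,30.847) → (148.952,29.714) → (142.565,38.511) (closed)

[2] `<path>` open polyline, #ff8800→engrave S200 F4515: (193.081,89.602) → (188.437,59.050) → (75.782,64.236)

(bCNC post)
(Date: synthetic)
G21
G90
G00 X142.565 Y38.511
M3 S200
G1 X146.990 Y48.441 F4515
G1 X157.802 Y49.574 F4515
G1 X164.189 Y40.777 F4515
G1 X159.764 Y30.847 F4515
G1 X148.952 Y29.714 F4515
G1 X142.565 Y38.511 F4515
M5
G00 X193.081 Y89.602
M3 S200
G1 X188.437 Y59.050 F4515
G1 X75.782 Y64.236 F4515
M5
G00 X0.000 Y0.000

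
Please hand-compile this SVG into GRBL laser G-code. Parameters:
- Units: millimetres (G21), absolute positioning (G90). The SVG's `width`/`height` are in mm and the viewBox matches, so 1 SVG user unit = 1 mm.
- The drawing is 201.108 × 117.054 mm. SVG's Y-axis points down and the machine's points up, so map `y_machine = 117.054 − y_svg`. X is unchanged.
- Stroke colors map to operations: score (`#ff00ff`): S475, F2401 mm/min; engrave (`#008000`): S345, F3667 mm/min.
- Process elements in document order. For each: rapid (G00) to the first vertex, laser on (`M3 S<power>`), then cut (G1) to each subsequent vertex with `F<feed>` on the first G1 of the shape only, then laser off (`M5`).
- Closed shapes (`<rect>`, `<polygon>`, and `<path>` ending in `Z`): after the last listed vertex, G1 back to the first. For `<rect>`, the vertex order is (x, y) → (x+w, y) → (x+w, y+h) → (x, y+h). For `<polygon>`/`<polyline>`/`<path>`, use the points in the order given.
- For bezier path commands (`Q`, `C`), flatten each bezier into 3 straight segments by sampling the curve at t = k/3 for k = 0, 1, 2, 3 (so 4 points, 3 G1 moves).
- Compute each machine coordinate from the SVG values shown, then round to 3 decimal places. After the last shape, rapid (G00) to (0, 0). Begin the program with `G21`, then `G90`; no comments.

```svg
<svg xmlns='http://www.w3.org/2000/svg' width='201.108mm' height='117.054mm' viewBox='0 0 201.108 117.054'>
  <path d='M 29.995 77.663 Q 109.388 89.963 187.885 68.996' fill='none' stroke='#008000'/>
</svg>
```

1 u = 1 mm; y_m = 117.054 − y.

[1] `<path>` quadratic bezier, #008000→engrave S345 F3667: (29.995,39.391) → (82.824,34.887) → (135.454,37.776) → (187.885,48.058)

G21
G90
G00 X29.995 Y39.391
M3 S345
G1 X82.824 Y34.887 F3667
G1 X135.454 Y37.776
G1 X187.885 Y48.058
M5
G00 X0.000 Y0.000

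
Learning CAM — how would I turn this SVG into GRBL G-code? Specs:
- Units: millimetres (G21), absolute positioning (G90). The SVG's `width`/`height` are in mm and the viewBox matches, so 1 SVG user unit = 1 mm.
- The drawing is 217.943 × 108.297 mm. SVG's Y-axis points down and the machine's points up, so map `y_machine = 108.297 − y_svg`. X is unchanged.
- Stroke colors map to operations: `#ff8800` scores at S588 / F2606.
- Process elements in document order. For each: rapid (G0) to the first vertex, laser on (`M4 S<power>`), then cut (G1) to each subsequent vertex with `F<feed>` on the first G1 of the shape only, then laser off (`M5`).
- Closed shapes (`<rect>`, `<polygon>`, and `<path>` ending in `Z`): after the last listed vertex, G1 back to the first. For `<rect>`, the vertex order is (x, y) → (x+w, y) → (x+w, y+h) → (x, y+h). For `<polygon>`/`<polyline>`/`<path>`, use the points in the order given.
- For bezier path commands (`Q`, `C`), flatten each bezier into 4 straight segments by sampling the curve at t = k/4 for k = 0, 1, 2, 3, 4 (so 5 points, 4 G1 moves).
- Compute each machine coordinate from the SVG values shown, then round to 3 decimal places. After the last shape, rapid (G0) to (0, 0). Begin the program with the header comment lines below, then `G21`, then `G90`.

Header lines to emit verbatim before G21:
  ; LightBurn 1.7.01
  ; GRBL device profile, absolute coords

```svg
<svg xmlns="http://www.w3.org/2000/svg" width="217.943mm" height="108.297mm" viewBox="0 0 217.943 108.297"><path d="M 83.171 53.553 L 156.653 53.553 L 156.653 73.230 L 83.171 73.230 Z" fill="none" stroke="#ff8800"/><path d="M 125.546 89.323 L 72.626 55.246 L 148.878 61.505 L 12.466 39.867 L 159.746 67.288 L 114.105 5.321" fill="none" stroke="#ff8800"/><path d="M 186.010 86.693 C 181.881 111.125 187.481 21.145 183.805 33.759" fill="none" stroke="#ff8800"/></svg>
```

; LightBurn 1.7.01
; GRBL device profile, absolute coords
G21
G90
G0 X83.171 Y54.744
M4 S588
G1 X156.653 Y54.744 F2606
G1 X156.653 Y35.067
G1 X83.171 Y35.067
G1 X83.171 Y54.744
M5
G0 X125.546 Y18.974
M4 S588
G1 X72.626 Y53.051 F2606
G1 X148.878 Y46.792
G1 X12.466 Y68.430
G1 X159.746 Y41.009
G1 X114.105 Y102.976
M5
G0 X186.010 Y21.604
M4 S588
G1 X184.440 Y21.342 F2606
G1 X184.738 Y43.639
G1 X185.120 Y68.153
G1 X183.805 Y74.538
M5
G0 X0.000 Y0.000

1 u = 1 mm; y_m = 108.297 − y.

[1] `<path>` rectangle, #ff8800→score S588 F2606: (83.171,54.744) → (156.653,54.744) → (156.653,35.067) → (83.171,35.067) → (83.171,54.744) (closed)

[2] `<path>` open polyline, #ff8800→score S588 F2606: (125.546,18.974) → (72.626,53.051) → (148.878,46.792) → (12.466,68.430) → (159.746,41.009) → (114.105,102.976)

[3] `<path>` cubic bezier, #ff8800→score S588 F2606: (186.010,21.604) → (184.440,21.342) → (184.738,43.639) → (185.120,68.153) → (183.805,74.538)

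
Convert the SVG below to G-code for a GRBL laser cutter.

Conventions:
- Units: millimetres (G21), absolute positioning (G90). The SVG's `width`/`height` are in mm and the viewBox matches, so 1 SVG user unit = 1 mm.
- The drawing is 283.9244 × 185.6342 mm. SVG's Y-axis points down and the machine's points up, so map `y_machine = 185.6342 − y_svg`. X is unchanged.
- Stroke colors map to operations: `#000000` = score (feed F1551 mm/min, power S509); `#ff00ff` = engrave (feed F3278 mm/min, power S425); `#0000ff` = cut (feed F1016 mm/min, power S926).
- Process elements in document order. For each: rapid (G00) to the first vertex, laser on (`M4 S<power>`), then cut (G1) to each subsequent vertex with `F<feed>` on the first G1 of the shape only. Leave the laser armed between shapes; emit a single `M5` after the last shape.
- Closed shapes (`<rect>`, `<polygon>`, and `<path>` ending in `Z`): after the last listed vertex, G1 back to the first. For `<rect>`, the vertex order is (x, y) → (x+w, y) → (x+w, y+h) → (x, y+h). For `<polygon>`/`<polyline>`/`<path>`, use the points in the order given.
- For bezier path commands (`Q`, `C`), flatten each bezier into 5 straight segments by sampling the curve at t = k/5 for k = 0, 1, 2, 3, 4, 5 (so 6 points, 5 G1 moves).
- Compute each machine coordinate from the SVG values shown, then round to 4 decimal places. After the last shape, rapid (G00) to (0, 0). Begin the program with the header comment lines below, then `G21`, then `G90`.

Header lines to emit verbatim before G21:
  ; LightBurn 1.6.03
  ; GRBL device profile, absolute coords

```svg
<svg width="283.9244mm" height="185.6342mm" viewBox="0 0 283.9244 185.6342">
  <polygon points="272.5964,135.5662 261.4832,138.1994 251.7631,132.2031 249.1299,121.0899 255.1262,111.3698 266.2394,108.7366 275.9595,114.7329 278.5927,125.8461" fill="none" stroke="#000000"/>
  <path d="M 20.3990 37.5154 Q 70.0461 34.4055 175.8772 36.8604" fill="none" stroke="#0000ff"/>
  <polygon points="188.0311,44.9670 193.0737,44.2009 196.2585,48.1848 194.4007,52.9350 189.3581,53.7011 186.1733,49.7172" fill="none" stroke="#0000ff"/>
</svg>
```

; LightBurn 1.6.03
; GRBL device profile, absolute coords
G21
G90
G00 X272.5964 Y50.0680
M4 S509
G1 X261.4832 Y47.4348 F1551
G1 X251.7631 Y53.4311
G1 X249.1299 Y64.5443
G1 X255.1262 Y74.2644
G1 X266.2394 Y76.8976
G1 X275.9595 Y70.9013
G1 X278.5927 Y59.7881
G1 X272.5964 Y50.0680
G00 X20.3990 Y148.1188
M4 S926
G1 X42.5052 Y149.1402 F1016
G1 X69.1061 Y149.7164
G1 X100.2018 Y149.8474
G1 X135.7921 Y149.5332
G1 X175.8772 Y148.7738
G00 X188.0311 Y140.6672
M4 S926
G1 X193.0737 Y141.4333 F1016
G1 X196.2585 Y137.4494
G1 X194.4007 Y132.6992
G1 X189.3581 Y131.9331
G1 X186.1733 Y135.9170
G1 X188.0311 Y140.6672
M5
G00 X0.0000 Y0.0000

Since the viewBox matches the mm dimensions, user units are millimetres directly. The only transform is the Y-flip y_m = 185.6342 − y_svg.

Shape 1 is a regular polygon drawn with `<polygon>`. Its stroke #000000 means score at S509, F1551. After flipping Y the toolpath is (272.5964,50.0680) → (261.4832,47.4348) → (251.7631,53.4311) → (249.1299,64.5443) → (255.1262,74.2644) → (266.2394,76.8976) → (275.9595,70.9013) → (278.5927,59.7881) → (272.5964,50.0680), returning to the start.

Shape 2 is a quadratic bezier drawn with `<path>`. Its stroke #0000ff means cut at S926, F1016. After flipping Y the toolpath is (20.3990,148.1188) → (42.5052,149.1402) → (69.1061,149.7164) → (100.2018,149.8474) → (135.7921,149.5332) → (175.8772,148.7738).

Shape 3 is a regular polygon drawn with `<polygon>`. Its stroke #0000ff means cut at S926, F1016. After flipping Y the toolpath is (188.0311,140.6672) → (193.0737,141.4333) → (196.2585,137.4494) → (194.4007,132.6992) → (189.3581,131.9331) → (186.1733,135.9170) → (188.0311,140.6672), returning to the start.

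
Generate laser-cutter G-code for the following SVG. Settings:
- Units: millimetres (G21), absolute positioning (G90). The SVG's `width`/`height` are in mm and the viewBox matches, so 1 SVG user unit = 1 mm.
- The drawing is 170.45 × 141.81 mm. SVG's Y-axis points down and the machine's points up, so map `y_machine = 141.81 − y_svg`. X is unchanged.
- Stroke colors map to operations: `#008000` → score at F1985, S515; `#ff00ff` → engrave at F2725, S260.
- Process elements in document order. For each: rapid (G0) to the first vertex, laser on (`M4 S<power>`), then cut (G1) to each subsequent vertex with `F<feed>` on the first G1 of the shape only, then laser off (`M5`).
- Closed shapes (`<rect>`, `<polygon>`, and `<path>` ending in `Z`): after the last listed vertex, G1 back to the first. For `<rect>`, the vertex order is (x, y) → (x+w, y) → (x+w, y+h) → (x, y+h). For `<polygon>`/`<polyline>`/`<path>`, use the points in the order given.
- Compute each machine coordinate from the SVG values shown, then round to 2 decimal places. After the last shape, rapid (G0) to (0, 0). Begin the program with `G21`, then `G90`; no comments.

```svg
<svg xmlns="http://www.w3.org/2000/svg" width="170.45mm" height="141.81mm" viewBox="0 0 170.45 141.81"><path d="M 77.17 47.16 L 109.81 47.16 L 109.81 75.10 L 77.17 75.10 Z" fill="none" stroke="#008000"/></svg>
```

viewBox `0 0 170.45 141.81` with mm width/height → 1 unit = 1 mm. Flip: y_m = 141.81 − y_svg.

**Shape 1** — `<path>` rectangle, stroke `#008000` → score (S515, F1985). Machine vertices: (77.17,94.65) → (109.81,94.65) → (109.81,66.71) → (77.17,66.71) → (77.17,94.65). Closed: final G1 returns to the first vertex.

G21
G90
G0 X77.17 Y94.65
M4 S515
G1 X109.81 Y94.65 F1985
G1 X109.81 Y66.71
G1 X77.17 Y66.71
G1 X77.17 Y94.65
M5
G0 X0.00 Y0.00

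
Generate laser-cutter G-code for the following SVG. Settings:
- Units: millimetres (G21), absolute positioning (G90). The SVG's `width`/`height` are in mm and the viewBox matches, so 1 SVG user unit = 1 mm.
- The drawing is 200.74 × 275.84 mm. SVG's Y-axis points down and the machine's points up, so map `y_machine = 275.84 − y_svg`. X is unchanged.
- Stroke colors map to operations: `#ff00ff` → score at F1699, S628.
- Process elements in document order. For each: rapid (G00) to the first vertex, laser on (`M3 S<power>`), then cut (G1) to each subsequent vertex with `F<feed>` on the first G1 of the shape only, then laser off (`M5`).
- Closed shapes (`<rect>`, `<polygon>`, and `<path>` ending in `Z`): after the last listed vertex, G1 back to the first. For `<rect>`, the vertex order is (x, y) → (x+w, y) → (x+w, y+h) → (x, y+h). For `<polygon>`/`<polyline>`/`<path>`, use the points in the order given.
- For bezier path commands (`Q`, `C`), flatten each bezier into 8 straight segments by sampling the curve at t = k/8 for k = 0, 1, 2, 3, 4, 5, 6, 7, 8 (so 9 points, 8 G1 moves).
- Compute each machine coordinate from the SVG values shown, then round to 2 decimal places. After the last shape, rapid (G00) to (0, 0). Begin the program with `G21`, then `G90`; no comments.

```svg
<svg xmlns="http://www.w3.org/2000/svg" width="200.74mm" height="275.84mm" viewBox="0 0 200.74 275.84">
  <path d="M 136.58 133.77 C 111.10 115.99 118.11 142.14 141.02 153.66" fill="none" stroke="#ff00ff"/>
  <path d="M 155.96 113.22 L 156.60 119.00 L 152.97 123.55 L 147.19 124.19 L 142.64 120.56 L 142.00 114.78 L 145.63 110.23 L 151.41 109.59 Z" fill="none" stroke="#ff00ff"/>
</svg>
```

G21
G90
G00 X136.58 Y142.07
M3 S628
G1 X128.52 Y146.79 F1699
G1 X123.30 Y148.08
G1 X120.75 Y146.63
G1 X120.65 Y143.11
G1 X122.83 Y138.22
G1 X127.08 Y132.65
G1 X133.21 Y127.07
G1 X141.02 Y122.18
M5
G00 X155.96 Y162.62
M3 S628
G1 X156.60 Y156.84 F1699
G1 X152.97 Y152.29
G1 X147.19 Y151.65
G1 X142.64 Y155.28
G1 X142.00 Y161.06
G1 X145.63 Y165.61
G1 X151.41 Y166.25
G1 X155.96 Y162.62
M5
G00 X0.00 Y0.00

1 u = 1 mm; y_m = 275.84 − y.

[1] `<path>` cubic bezier, #ff00ff→score S628 F1699: (136.58,142.07) → (128.52,146.79) → (123.30,148.08) → (120.75,146.63) → (120.65,143.11) → (122.83,138.22) → (127.08,132.65) → (133.21,127.07) → (141.02,122.18)

[2] `<path>` regular polygon, #ff00ff→score S628 F1699: (155.96,162.62) → (156.60,156.84) → (152.97,152.29) → (147.19,151.65) → (142.64,155.28) → (142.00,161.06) → (145.63,165.61) → (151.41,166.25) → (155.96,162.62) (closed)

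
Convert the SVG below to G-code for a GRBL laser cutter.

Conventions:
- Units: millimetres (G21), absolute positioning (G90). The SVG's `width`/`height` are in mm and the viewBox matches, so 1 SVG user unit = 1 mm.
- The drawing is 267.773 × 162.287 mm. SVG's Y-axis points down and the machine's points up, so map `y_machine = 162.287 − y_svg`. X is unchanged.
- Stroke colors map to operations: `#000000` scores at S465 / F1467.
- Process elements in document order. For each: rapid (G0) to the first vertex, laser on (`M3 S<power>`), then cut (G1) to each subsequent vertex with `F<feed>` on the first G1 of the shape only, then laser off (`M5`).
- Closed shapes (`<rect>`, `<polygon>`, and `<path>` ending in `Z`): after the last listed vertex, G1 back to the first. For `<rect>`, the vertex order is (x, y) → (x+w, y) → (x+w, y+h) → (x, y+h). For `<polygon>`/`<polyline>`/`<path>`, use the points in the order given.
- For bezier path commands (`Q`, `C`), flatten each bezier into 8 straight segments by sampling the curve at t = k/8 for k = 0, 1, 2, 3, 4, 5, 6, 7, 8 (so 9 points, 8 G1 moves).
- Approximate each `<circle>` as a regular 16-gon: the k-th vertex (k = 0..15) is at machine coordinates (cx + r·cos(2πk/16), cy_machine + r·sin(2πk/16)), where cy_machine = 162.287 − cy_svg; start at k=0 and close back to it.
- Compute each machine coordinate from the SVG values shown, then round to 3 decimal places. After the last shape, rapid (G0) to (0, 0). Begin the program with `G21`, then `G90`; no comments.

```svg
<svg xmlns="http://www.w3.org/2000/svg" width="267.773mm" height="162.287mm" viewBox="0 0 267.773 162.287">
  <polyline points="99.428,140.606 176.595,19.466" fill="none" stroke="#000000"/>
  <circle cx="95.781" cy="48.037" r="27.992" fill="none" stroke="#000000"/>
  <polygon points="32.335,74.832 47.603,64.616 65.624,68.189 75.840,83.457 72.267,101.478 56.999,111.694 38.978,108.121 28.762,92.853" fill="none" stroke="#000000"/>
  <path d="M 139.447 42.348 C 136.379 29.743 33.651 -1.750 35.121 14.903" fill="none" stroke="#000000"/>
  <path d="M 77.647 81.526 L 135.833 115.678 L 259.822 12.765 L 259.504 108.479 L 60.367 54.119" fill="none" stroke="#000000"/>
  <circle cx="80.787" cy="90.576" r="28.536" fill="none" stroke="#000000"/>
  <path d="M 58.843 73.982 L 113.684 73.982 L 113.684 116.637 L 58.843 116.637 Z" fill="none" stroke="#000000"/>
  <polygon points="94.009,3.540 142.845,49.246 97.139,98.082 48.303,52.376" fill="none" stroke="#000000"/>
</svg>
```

viewBox `0 0 267.773 162.287` with mm width/height → 1 unit = 1 mm. Flip: y_m = 162.287 − y_svg.

**Shape 1** — `<polyline>` line segment, stroke `#000000` → score (S465, F1467). Machine vertices: (99.428,21.681) → (176.595,142.821). Open path.

**Shape 2** — `<circle>` circle, stroke `#000000` → score (S465, F1467). Machine vertices: (123.773,114.250) → (121.642,124.962) → (115.574,134.043) → (106.493,140.111) → (95.781,142.242) → (85.069,140.111) → (75.988,134.043) → (69.920,124.962) → (67.789,114.250) → (69.920,103.538) → (75.988,94.457) → (85.069,88.389) → (95.781,86.258) → (106.493,88.389) → (115.574,94.457) → (121.642,103.538) → (123.773,114.250). Closed: final G1 returns to the first vertex.

**Shape 3** — `<polygon>` regular polygon, stroke `#000000` → score (S465, F1467). Machine vertices: (32.335,87.455) → (47.603,97.671) → (65.624,94.098) → (75.840,78.830) → (72.267,60.809) → (56.999,50.593) → (38.978,54.166) → (28.762,69.434) → (32.335,87.455). Closed: final G1 returns to the first vertex.

**Shape 4** — `<path>` cubic bezier, stroke `#000000` → score (S465, F1467). Control points (SVG): P0=(139.447,42.348), P1=(136.379,29.743), P2=(33.651,-1.750), P3=(35.121,14.903); sampled at t=k/8. Machine vertices: (139.447,119.939) → (134.023,125.420) → (121.645,131.887) → (104.702,138.553) → (85.582,144.633) → (66.675,149.342) → (50.370,151.894) → (39.056,151.503) → (35.121,147.384). Open path.

**Shape 5** — `<path>` open polyline, stroke `#000000` → score (S465, F1467). Machine vertices: (77.647,80.761) → (135.833,46.609) → (259.822,149.522) → (259.504,53.808) → (60.367,108.168). Open path.

**Shape 6** — `<circle>` circle, stroke `#000000` → score (S465, F1467). Machine vertices: (109.323,71.711) → (107.151,82.631) → (100.965,91.889) → (91.707,98.075) → (80.787,100.247) → (69.867,98.075) → (60.609,91.889) → (54.423,82.631) → (52.251,71.711) → (54.423,60.791) → (60.609,51.533) → (69.867,45.347) → (80.787,43.175) → (91.707,45.347) → (100.965,51.533) → (107.151,60.791) → (109.323,71.711). Closed: final G1 returns to the first vertex.

**Shape 7** — `<path>` rectangle, stroke `#000000` → score (S465, F1467). Machine vertices: (58.843,88.305) → (113.684,88.305) → (113.684,45.650) → (58.843,45.650) → (58.843,88.305). Closed: final G1 returns to the first vertex.

**Shape 8** — `<polygon>` regular polygon, stroke `#000000` → score (S465, F1467). Machine vertices: (94.009,158.747) → (142.845,113.041) → (97.139,64.205) → (48.303,109.911) → (94.009,158.747). Closed: final G1 returns to the first vertex.

G21
G90
G0 X99.428 Y21.681
M3 S465
G1 X176.595 Y142.821 F1467
M5
G0 X123.773 Y114.250
M3 S465
G1 X121.642 Y124.962 F1467
G1 X115.574 Y134.043
G1 X106.493 Y140.111
G1 X95.781 Y142.242
G1 X85.069 Y140.111
G1 X75.988 Y134.043
G1 X69.920 Y124.962
G1 X67.789 Y114.250
G1 X69.920 Y103.538
G1 X75.988 Y94.457
G1 X85.069 Y88.389
G1 X95.781 Y86.258
G1 X106.493 Y88.389
G1 X115.574 Y94.457
G1 X121.642 Y103.538
G1 X123.773 Y114.250
M5
G0 X32.335 Y87.455
M3 S465
G1 X47.603 Y97.671 F1467
G1 X65.624 Y94.098
G1 X75.840 Y78.830
G1 X72.267 Y60.809
G1 X56.999 Y50.593
G1 X38.978 Y54.166
G1 X28.762 Y69.434
G1 X32.335 Y87.455
M5
G0 X139.447 Y119.939
M3 S465
G1 X134.023 Y125.420 F1467
G1 X121.645 Y131.887
G1 X104.702 Y138.553
G1 X85.582 Y144.633
G1 X66.675 Y149.342
G1 X50.370 Y151.894
G1 X39.056 Y151.503
G1 X35.121 Y147.384
M5
G0 X77.647 Y80.761
M3 S465
G1 X135.833 Y46.609 F1467
G1 X259.822 Y149.522
G1 X259.504 Y53.808
G1 X60.367 Y108.168
M5
G0 X109.323 Y71.711
M3 S465
G1 X107.151 Y82.631 F1467
G1 X100.965 Y91.889
G1 X91.707 Y98.075
G1 X80.787 Y100.247
G1 X69.867 Y98.075
G1 X60.609 Y91.889
G1 X54.423 Y82.631
G1 X52.251 Y71.711
G1 X54.423 Y60.791
G1 X60.609 Y51.533
G1 X69.867 Y45.347
G1 X80.787 Y43.175
G1 X91.707 Y45.347
G1 X100.965 Y51.533
G1 X107.151 Y60.791
G1 X109.323 Y71.711
M5
G0 X58.843 Y88.305
M3 S465
G1 X113.684 Y88.305 F1467
G1 X113.684 Y45.650
G1 X58.843 Y45.650
G1 X58.843 Y88.305
M5
G0 X94.009 Y158.747
M3 S465
G1 X142.845 Y113.041 F1467
G1 X97.139 Y64.205
G1 X48.303 Y109.911
G1 X94.009 Y158.747
M5
G0 X0.000 Y0.000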